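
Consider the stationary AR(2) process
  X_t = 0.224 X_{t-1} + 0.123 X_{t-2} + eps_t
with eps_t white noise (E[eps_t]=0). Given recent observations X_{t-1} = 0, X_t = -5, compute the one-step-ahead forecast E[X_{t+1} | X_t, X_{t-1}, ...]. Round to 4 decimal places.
E[X_{t+1} \mid \mathcal F_t] = -1.1200

For an AR(p) model X_t = c + sum_i phi_i X_{t-i} + eps_t, the
one-step-ahead conditional mean is
  E[X_{t+1} | X_t, ...] = c + sum_i phi_i X_{t+1-i}.
Substitute known values:
  E[X_{t+1} | ...] = (0.224) * (-5) + (0.123) * (0)
                   = -1.1200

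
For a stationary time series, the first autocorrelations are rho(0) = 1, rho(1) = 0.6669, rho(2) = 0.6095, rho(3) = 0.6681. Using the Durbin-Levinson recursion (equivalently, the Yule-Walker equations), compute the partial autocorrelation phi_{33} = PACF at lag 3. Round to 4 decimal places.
\phi_{33} = 0.3641

The PACF at lag k is phi_{kk}, the last component of the solution
to the Yule-Walker system G_k phi = r_k where
  (G_k)_{ij} = rho(|i - j|), (r_k)_i = rho(i), i,j = 1..k.
Equivalently, Durbin-Levinson gives phi_{kk} iteratively:
  phi_{11} = rho(1)
  phi_{kk} = [rho(k) - sum_{j=1..k-1} phi_{k-1,j} rho(k-j)]
            / [1 - sum_{j=1..k-1} phi_{k-1,j} rho(j)],
  phi_{k,j} = phi_{k-1,j} - phi_{kk} phi_{k-1,k-j},  j = 1..k-1.
Step k = 1:
  phi_11 = rho(1) = 0.6669.
Step k = 2:
  phi_22 = [rho(2) - phi_11 rho(1)] / [1 - phi_11 rho(1)] = [0.6095 - (0.6669)(0.6669)] / [1 - (0.6669)(0.6669)]
         = 0.16474439 / 0.55524439 = 0.296706.
  Update: phi_21 = phi_11 - phi_22 phi_11 = 0.6669 - (0.296706)(0.6669) = 0.469027.
Step k = 3:
  phi_33 = [rho(3) - phi_21 rho(2) - phi_22 rho(1)] / [1 - phi_21 rho(1) - phi_22 rho(2)]
    numerator   = 0.6681 - (0.469027)(0.6095) - (0.296706)(0.6669) = 0.18435493
    denominator = 1 - (0.469027)(0.6669) - (0.296706)(0.6095) = 0.50636373
  phi_33 = 0.18435493 / 0.50636373 = 0.3641.
Therefore phi_{33} = 0.3641.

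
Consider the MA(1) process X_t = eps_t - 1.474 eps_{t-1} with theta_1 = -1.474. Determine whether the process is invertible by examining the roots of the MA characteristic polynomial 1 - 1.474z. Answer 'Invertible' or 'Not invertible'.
\text{Not invertible}

The MA(q) characteristic polynomial is P(z) = 1 - 1.474z.
Invertibility requires all roots to lie outside the unit circle, i.e. |z| > 1 for every root.
This is linear in z: 1 + (-1.474) z = 0  =>  z = -1/(-1.474) = 0.678426,  |z| = 0.678426.
Moduli of all roots: 0.6784.
All moduli strictly greater than 1? No.
Verdict: Not invertible.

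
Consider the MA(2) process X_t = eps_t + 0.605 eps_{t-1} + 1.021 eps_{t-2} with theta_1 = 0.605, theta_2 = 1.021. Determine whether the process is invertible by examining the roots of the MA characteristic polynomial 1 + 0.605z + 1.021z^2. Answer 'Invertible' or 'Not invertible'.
\text{Not invertible}

The MA(q) characteristic polynomial is P(z) = 1 + 0.605z + 1.021z^2.
Invertibility requires all roots to lie outside the unit circle, i.e. |z| > 1 for every root.
Set 1 + (0.605) z + (1.021) z^2 = 0, i.e. a z^2 + b z + c = 0 with a = 1.021, b = 0.605, c = 1.
Discriminant D = b^2 - 4ac = (0.605)^2 - 4*(1.021)*1 = 0.366025 - (4.084) = -3.717975.
D < 0, so the roots are the complex-conjugate pair z = (-b +/- i sqrt(-D)) / (2a) = -0.2963 +/- 0.9443i.
For a conjugate pair |z|^2 = z * conj(z) = (product of roots) = c/a = 1/(1.021) = 0.979432, so |z| = sqrt(0.979432) = 0.9897 for both roots.
Moduli of all roots: 0.9897, 0.9897.
All moduli strictly greater than 1? No.
Verdict: Not invertible.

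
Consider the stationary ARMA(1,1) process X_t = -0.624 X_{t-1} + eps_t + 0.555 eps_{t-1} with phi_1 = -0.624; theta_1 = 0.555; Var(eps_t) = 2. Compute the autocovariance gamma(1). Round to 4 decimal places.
\gamma(1) = -0.1477

Multiply the model equation by X_{t-k} and take expectations. With theta_0 = psi_0 = 1 and psi_j the MA(infinity) weights, this gives
  gamma(k) - sum_i phi_i gamma(k-i) = c_k,
  c_k = sigma^2 * sum_{j=k..q} theta_j psi_{j-k}   (c_k = 0 for k > q),
using gamma(-m) = gamma(m).
psi-weights needed (psi_j = theta_j + sum_i phi_i psi_{j-i}):
  psi_1 = theta_1 + phi_1 = 0.555 + (-0.624) = -0.069
Right-hand sides:
  c_0 = sigma^2 (1 + theta_1 psi_1) = 2 * (1 + (0.555)(-0.069)) = 2 * 0.961705 = 1.92341
  c_1 = sigma^2 theta_1 = 2 * (0.555) = 1.11
  c_2 = 0
Equations for k = 0 and k = 1 (AR order 1):
  gamma(0) = phi_1 gamma(1) + c_0
  gamma(1) = phi_1 gamma(0) + c_1
Substituting the second into the first: gamma(0) (1 - phi_1^2) = c_0 + phi_1 c_1, so
  gamma(0) = (c_0 + phi_1 c_1) / (1 - phi_1^2) = (1.92341 + (-0.624)(1.11)) / (1 - (-0.624)^2) = 1.23077 / 0.610624 = 2.015594.
  gamma(1) = phi_1 gamma(0) + c_1 = (-0.624)(2.015594) + (1.11) = -0.147731.
Therefore gamma(1) = -0.1477 (to 4 decimal places).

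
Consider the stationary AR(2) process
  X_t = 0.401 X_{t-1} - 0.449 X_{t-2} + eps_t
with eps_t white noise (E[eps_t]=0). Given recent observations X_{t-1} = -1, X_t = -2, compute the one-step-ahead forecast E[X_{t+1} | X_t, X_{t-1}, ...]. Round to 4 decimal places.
E[X_{t+1} \mid \mathcal F_t] = -0.3530

For an AR(p) model X_t = c + sum_i phi_i X_{t-i} + eps_t, the
one-step-ahead conditional mean is
  E[X_{t+1} | X_t, ...] = c + sum_i phi_i X_{t+1-i}.
Substitute known values:
  E[X_{t+1} | ...] = (0.401) * (-2) + (-0.449) * (-1)
                   = -0.3530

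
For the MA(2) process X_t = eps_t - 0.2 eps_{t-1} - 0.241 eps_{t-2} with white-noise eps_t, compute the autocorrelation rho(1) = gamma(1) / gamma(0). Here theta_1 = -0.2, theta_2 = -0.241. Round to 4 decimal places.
\rho(1) = -0.1382

For an MA(q) process with theta_0 = 1, the autocovariance is
  gamma(k) = sigma^2 * sum_{i=0..q-k} theta_i * theta_{i+k},
and rho(k) = gamma(k) / gamma(0). Sigma^2 cancels.
  numerator   = (1)*(-0.2) + (-0.2)*(-0.241) = -0.1518.
  denominator = (1)^2 + (-0.2)^2 + (-0.241)^2 = 1.098081.
  rho(1) = -0.1518 / 1.098081 = -0.1382.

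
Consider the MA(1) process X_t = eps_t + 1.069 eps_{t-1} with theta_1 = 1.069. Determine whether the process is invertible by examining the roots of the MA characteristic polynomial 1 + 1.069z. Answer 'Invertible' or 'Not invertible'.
\text{Not invertible}

The MA(q) characteristic polynomial is P(z) = 1 + 1.069z.
Invertibility requires all roots to lie outside the unit circle, i.e. |z| > 1 for every root.
This is linear in z: 1 + (1.069) z = 0  =>  z = -1/(1.069) = -0.935454,  |z| = 0.935454.
Moduli of all roots: 0.9355.
All moduli strictly greater than 1? No.
Verdict: Not invertible.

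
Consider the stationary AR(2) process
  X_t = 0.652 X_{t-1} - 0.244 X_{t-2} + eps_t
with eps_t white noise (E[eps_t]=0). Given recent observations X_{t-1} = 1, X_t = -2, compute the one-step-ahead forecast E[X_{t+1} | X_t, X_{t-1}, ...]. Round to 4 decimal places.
E[X_{t+1} \mid \mathcal F_t] = -1.5480

For an AR(p) model X_t = c + sum_i phi_i X_{t-i} + eps_t, the
one-step-ahead conditional mean is
  E[X_{t+1} | X_t, ...] = c + sum_i phi_i X_{t+1-i}.
Substitute known values:
  E[X_{t+1} | ...] = (0.652) * (-2) + (-0.244) * (1)
                   = -1.5480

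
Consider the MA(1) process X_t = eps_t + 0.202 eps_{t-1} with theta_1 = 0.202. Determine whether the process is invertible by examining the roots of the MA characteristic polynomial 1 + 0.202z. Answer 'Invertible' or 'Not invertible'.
\text{Invertible}

The MA(q) characteristic polynomial is P(z) = 1 + 0.202z.
Invertibility requires all roots to lie outside the unit circle, i.e. |z| > 1 for every root.
This is linear in z: 1 + (0.202) z = 0  =>  z = -1/(0.202) = -4.950495,  |z| = 4.950495.
Moduli of all roots: 4.9505.
All moduli strictly greater than 1? Yes.
Verdict: Invertible.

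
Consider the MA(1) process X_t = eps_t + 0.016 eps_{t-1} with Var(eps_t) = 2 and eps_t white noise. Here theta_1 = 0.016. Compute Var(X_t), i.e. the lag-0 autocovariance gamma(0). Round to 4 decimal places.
\gamma(0) = 2.0005

For an MA(q) process X_t = eps_t + sum_i theta_i eps_{t-i} with
Var(eps_t) = sigma^2, the variance is
  gamma(0) = sigma^2 * (1 + sum_i theta_i^2).
  sum_i theta_i^2 = (0.016)^2 = 0.000256.
  gamma(0) = 2 * (1 + 0.000256) = 2 * 1.000256 = 2.000512, which rounds to 2.0005.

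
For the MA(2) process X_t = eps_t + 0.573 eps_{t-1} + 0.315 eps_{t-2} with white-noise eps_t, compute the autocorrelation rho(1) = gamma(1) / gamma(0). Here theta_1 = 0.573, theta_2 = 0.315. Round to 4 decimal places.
\rho(1) = 0.5278

For an MA(q) process with theta_0 = 1, the autocovariance is
  gamma(k) = sigma^2 * sum_{i=0..q-k} theta_i * theta_{i+k},
and rho(k) = gamma(k) / gamma(0). Sigma^2 cancels.
  numerator   = (1)*(0.573) + (0.573)*(0.315) = 0.753495.
  denominator = (1)^2 + (0.573)^2 + (0.315)^2 = 1.427554.
  rho(1) = 0.753495 / 1.427554 = 0.5278.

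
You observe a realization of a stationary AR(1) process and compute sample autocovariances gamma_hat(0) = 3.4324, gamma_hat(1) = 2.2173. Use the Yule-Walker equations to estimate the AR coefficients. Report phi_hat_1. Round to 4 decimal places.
\hat\phi_{1} = 0.6460

The Yule-Walker equations for an AR(p) process read, in matrix form,
  Gamma_p phi = r_p,   with   (Gamma_p)_{ij} = gamma(|i - j|),
                       (r_p)_i = gamma(i),   i,j = 1..p.
Substitute the sample gammas (Toeplitz matrix and right-hand side of size 1):
  Gamma_p = [[3.4324]]
  r_p     = [2.2173]
With p = 1 this is the single equation gamma(0) phi_1 = gamma(1):
  phi_hat_1 = gamma(1) / gamma(0) = 2.2173 / 3.4324 = 0.6460.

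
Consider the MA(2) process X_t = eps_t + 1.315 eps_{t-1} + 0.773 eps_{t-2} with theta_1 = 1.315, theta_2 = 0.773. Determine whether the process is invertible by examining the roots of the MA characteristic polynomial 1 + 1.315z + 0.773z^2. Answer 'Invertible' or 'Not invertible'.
\text{Invertible}

The MA(q) characteristic polynomial is P(z) = 1 + 1.315z + 0.773z^2.
Invertibility requires all roots to lie outside the unit circle, i.e. |z| > 1 for every root.
Set 1 + (1.315) z + (0.773) z^2 = 0, i.e. a z^2 + b z + c = 0 with a = 0.773, b = 1.315, c = 1.
Discriminant D = b^2 - 4ac = (1.315)^2 - 4*(0.773)*1 = 1.729225 - (3.092) = -1.362775.
D < 0, so the roots are the complex-conjugate pair z = (-b +/- i sqrt(-D)) / (2a) = -0.8506 +/- 0.7551i.
For a conjugate pair |z|^2 = z * conj(z) = (product of roots) = c/a = 1/(0.773) = 1.293661, so |z| = sqrt(1.293661) = 1.1374 for both roots.
Moduli of all roots: 1.1374, 1.1374.
All moduli strictly greater than 1? Yes.
Verdict: Invertible.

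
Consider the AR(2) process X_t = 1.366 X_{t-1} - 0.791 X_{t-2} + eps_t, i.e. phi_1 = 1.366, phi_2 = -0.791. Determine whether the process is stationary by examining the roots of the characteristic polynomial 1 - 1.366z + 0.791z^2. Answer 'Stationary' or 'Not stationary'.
\text{Stationary}

The AR(p) characteristic polynomial is P(z) = 1 - 1.366z + 0.791z^2.
Stationarity requires all roots to lie outside the unit circle, i.e. |z| > 1 for every root.
Set 1 + (-1.366) z + (0.791) z^2 = 0, i.e. a z^2 + b z + c = 0 with a = 0.791, b = -1.366, c = 1.
Discriminant D = b^2 - 4ac = (-1.366)^2 - 4*(0.791)*1 = 1.865956 - (3.164) = -1.298044.
D < 0, so the roots are the complex-conjugate pair z = (-b +/- i sqrt(-D)) / (2a) = 0.8635 +/- 0.7202i.
For a conjugate pair |z|^2 = z * conj(z) = (product of roots) = c/a = 1/(0.791) = 1.264223, so |z| = sqrt(1.264223) = 1.1244 for both roots.
Moduli of all roots: 1.1244, 1.1244.
All moduli strictly greater than 1? Yes.
Verdict: Stationary.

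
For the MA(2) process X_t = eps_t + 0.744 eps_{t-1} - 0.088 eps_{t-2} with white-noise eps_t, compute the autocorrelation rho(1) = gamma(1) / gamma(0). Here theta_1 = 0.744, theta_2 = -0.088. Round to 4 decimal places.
\rho(1) = 0.4346

For an MA(q) process with theta_0 = 1, the autocovariance is
  gamma(k) = sigma^2 * sum_{i=0..q-k} theta_i * theta_{i+k},
and rho(k) = gamma(k) / gamma(0). Sigma^2 cancels.
  numerator   = (1)*(0.744) + (0.744)*(-0.088) = 0.678528.
  denominator = (1)^2 + (0.744)^2 + (-0.088)^2 = 1.56128.
  rho(1) = 0.678528 / 1.56128 = 0.4346.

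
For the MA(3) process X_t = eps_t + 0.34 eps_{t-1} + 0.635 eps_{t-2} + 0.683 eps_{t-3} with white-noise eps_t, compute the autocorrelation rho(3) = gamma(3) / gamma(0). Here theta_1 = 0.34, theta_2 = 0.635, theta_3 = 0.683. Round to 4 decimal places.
\rho(3) = 0.3440

For an MA(q) process with theta_0 = 1, the autocovariance is
  gamma(k) = sigma^2 * sum_{i=0..q-k} theta_i * theta_{i+k},
and rho(k) = gamma(k) / gamma(0). Sigma^2 cancels.
  numerator   = (1)*(0.683) = 0.683.
  denominator = (1)^2 + (0.34)^2 + (0.635)^2 + (0.683)^2 = 1.985314.
  rho(3) = 0.683 / 1.985314 = 0.3440.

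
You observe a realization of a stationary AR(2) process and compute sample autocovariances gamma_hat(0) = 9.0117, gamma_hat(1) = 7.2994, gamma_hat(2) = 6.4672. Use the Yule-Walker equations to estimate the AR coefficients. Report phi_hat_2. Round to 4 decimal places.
\hat\phi_{2} = 0.1790

The Yule-Walker equations for an AR(p) process read, in matrix form,
  Gamma_p phi = r_p,   with   (Gamma_p)_{ij} = gamma(|i - j|),
                       (r_p)_i = gamma(i),   i,j = 1..p.
Substitute the sample gammas (Toeplitz matrix and right-hand side of size 2):
  Gamma_p = [[9.0117, 7.2994], [7.2994, 9.0117]]
  r_p     = [7.2994, 6.4672]
Written out:
  9.0117 phi_1 + 7.2994 phi_2 = 7.2994
  7.2994 phi_1 + 9.0117 phi_2 = 6.4672
Solve by Cramer's rule:
  det = gamma(0)^2 - gamma(1)^2 = (9.0117)^2 - (7.2994)^2 = 81.21073689 - 53.28124036 = 27.92949653
  phi_hat_1 = [gamma(1) gamma(0) - gamma(1) gamma(2)] / det = [(7.2994)(9.0117) - (7.2994)(6.4672)] / 27.92949653 = 18.5733233 / 27.92949653 = 0.665
  phi_hat_2 = [gamma(0) gamma(2) - gamma(1)^2] / det = [(9.0117)(6.4672) - (7.2994)^2] / 27.92949653 = 4.99922588 / 27.92949653 = 0.179
So phi_hat = [0.6650, 0.1790].
Therefore phi_hat_2 = 0.1790.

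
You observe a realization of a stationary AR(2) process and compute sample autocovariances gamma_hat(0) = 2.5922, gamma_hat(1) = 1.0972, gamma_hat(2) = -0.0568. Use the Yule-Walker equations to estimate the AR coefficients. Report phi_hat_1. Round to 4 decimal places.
\hat\phi_{1} = 0.5270

The Yule-Walker equations for an AR(p) process read, in matrix form,
  Gamma_p phi = r_p,   with   (Gamma_p)_{ij} = gamma(|i - j|),
                       (r_p)_i = gamma(i),   i,j = 1..p.
Substitute the sample gammas (Toeplitz matrix and right-hand side of size 2):
  Gamma_p = [[2.5922, 1.0972], [1.0972, 2.5922]]
  r_p     = [1.0972, -0.0568]
Written out:
  2.5922 phi_1 + 1.0972 phi_2 = 1.0972
  1.0972 phi_1 + 2.5922 phi_2 = -0.0568
Solve by Cramer's rule:
  det = gamma(0)^2 - gamma(1)^2 = (2.5922)^2 - (1.0972)^2 = 6.71950084 - 1.20384784 = 5.515653
  phi_hat_1 = [gamma(1) gamma(0) - gamma(1) gamma(2)] / det = [(1.0972)(2.5922) - (1.0972)(-0.0568)] / 5.515653 = 2.9064828 / 5.515653 = 0.527
  phi_hat_2 = [gamma(0) gamma(2) - gamma(1)^2] / det = [(2.5922)(-0.0568) - (1.0972)^2] / 5.515653 = -1.3510848 / 5.515653 = -0.245
So phi_hat = [0.5270, -0.2450].
Therefore phi_hat_1 = 0.5270.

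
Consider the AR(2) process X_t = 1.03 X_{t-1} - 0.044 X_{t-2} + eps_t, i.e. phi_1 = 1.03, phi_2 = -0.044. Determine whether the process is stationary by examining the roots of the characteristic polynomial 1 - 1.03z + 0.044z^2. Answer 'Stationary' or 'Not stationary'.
\text{Stationary}

The AR(p) characteristic polynomial is P(z) = 1 - 1.03z + 0.044z^2.
Stationarity requires all roots to lie outside the unit circle, i.e. |z| > 1 for every root.
Set 1 + (-1.03) z + (0.044) z^2 = 0, i.e. a z^2 + b z + c = 0 with a = 0.044, b = -1.03, c = 1.
Discriminant D = b^2 - 4ac = (-1.03)^2 - 4*(0.044)*1 = 1.0609 - (0.176) = 0.8849.
D >= 0, so the roots are real: z = (-b +/- sqrt(D)) / (2a) = (1.03 +/- 0.940691) / (0.088).
  z_1 = (1.03 + 0.940691) / (0.088) = 22.3942,   |z_1| = 22.3942.
  z_2 = (1.03 - 0.940691) / (0.088) = 1.0149,   |z_2| = 1.0149.
Moduli of all roots: 22.3942, 1.0149.
All moduli strictly greater than 1? Yes.
Verdict: Stationary.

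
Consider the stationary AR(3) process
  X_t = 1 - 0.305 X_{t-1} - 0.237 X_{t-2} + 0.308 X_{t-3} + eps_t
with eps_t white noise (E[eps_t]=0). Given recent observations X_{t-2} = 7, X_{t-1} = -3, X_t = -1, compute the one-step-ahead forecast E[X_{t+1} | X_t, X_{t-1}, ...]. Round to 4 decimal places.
E[X_{t+1} \mid \mathcal F_t] = 4.1720

For an AR(p) model X_t = c + sum_i phi_i X_{t-i} + eps_t, the
one-step-ahead conditional mean is
  E[X_{t+1} | X_t, ...] = c + sum_i phi_i X_{t+1-i}.
Substitute known values:
  E[X_{t+1} | ...] = 1 + (-0.305) * (-1) + (-0.237) * (-3) + (0.308) * (7)
                   = 4.1720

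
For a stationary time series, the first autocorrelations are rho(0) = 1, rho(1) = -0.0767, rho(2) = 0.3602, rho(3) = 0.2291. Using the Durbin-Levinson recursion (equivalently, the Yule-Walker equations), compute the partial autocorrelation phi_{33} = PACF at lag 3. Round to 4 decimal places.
\phi_{33} = 0.3160

The PACF at lag k is phi_{kk}, the last component of the solution
to the Yule-Walker system G_k phi = r_k where
  (G_k)_{ij} = rho(|i - j|), (r_k)_i = rho(i), i,j = 1..k.
Equivalently, Durbin-Levinson gives phi_{kk} iteratively:
  phi_{11} = rho(1)
  phi_{kk} = [rho(k) - sum_{j=1..k-1} phi_{k-1,j} rho(k-j)]
            / [1 - sum_{j=1..k-1} phi_{k-1,j} rho(j)],
  phi_{k,j} = phi_{k-1,j} - phi_{kk} phi_{k-1,k-j},  j = 1..k-1.
Step k = 1:
  phi_11 = rho(1) = -0.0767.
Step k = 2:
  phi_22 = [rho(2) - phi_11 rho(1)] / [1 - phi_11 rho(1)] = [0.3602 - (-0.0767)(-0.0767)] / [1 - (-0.0767)(-0.0767)]
         = 0.35431711 / 0.99411711 = 0.356414.
  Update: phi_21 = phi_11 - phi_22 phi_11 = -0.0767 - (0.356414)(-0.0767) = -0.049363.
Step k = 3:
  phi_33 = [rho(3) - phi_21 rho(2) - phi_22 rho(1)] / [1 - phi_21 rho(1) - phi_22 rho(2)]
    numerator   = 0.2291 - (-0.049363)(0.3602) - (0.356414)(-0.0767) = 0.27421752
    denominator = 1 - (-0.049363)(-0.0767) - (0.356414)(0.3602) = 0.86783358
  phi_33 = 0.27421752 / 0.86783358 = 0.316.
Therefore phi_{33} = 0.3160.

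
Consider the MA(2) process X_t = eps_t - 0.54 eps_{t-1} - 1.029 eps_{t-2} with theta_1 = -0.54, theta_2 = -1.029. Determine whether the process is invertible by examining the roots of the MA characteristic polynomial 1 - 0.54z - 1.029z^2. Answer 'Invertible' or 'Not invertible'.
\text{Not invertible}

The MA(q) characteristic polynomial is P(z) = 1 - 0.54z - 1.029z^2.
Invertibility requires all roots to lie outside the unit circle, i.e. |z| > 1 for every root.
Set 1 + (-0.54) z + (-1.029) z^2 = 0, i.e. a z^2 + b z + c = 0 with a = -1.029, b = -0.54, c = 1.
Discriminant D = b^2 - 4ac = (-0.54)^2 - 4*(-1.029)*1 = 0.2916 - (-4.116) = 4.4076.
D >= 0, so the roots are real: z = (-b +/- sqrt(D)) / (2a) = (0.54 +/- 2.099428) / (-2.058).
  z_1 = (0.54 + 2.099428) / (-2.058) = -1.2825,   |z_1| = 1.2825.
  z_2 = (0.54 - 2.099428) / (-2.058) = 0.7577,   |z_2| = 0.7577.
Moduli of all roots: 1.2825, 0.7577.
All moduli strictly greater than 1? No.
Verdict: Not invertible.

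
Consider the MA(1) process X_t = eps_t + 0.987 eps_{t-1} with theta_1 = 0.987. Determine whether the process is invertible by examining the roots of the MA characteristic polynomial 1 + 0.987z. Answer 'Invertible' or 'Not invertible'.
\text{Invertible}

The MA(q) characteristic polynomial is P(z) = 1 + 0.987z.
Invertibility requires all roots to lie outside the unit circle, i.e. |z| > 1 for every root.
This is linear in z: 1 + (0.987) z = 0  =>  z = -1/(0.987) = -1.013171,  |z| = 1.013171.
Moduli of all roots: 1.0132.
All moduli strictly greater than 1? Yes.
Verdict: Invertible.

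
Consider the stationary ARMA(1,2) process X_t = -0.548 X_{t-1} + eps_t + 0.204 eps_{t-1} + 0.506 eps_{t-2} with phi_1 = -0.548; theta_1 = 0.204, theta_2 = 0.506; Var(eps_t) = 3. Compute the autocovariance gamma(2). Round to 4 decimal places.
\gamma(2) = 3.0974

Multiply the model equation by X_{t-k} and take expectations. With theta_0 = psi_0 = 1 and psi_j the MA(infinity) weights, this gives
  gamma(k) - sum_i phi_i gamma(k-i) = c_k,
  c_k = sigma^2 * sum_{j=k..q} theta_j psi_{j-k}   (c_k = 0 for k > q),
using gamma(-m) = gamma(m).
psi-weights needed (psi_j = theta_j + sum_i phi_i psi_{j-i}):
  psi_1 = theta_1 + phi_1 = 0.204 + (-0.548) = -0.344
  psi_2 = theta_2 + phi_1 psi_1 = 0.506 + (-0.548)(-0.344) = 0.694512
Right-hand sides:
  c_0 = sigma^2 (1 + theta_1 psi_1 + theta_2 psi_2) = 3 * (1 + (0.204)(-0.344) + (0.506)(0.694512)) = 3 * 1.281247 = 3.843741
  c_1 = sigma^2 (theta_1 + theta_2 psi_1) = 3 * (0.204 + (0.506)(-0.344)) = 0.089808
  c_2 = sigma^2 theta_2 = 3 * (0.506) = 1.518
Equations for k = 0 and k = 1 (AR order 1):
  gamma(0) = phi_1 gamma(1) + c_0
  gamma(1) = phi_1 gamma(0) + c_1
Substituting the second into the first: gamma(0) (1 - phi_1^2) = c_0 + phi_1 c_1, so
  gamma(0) = (c_0 + phi_1 c_1) / (1 - phi_1^2) = (3.843741 + (-0.548)(0.089808)) / (1 - (-0.548)^2) = 3.794526 / 0.699696 = 5.423107.
  gamma(1) = phi_1 gamma(0) + c_1 = (-0.548)(5.423107) + (0.089808) = -2.882055.
For k = 2: gamma(2) = phi_1 gamma(1) + c_2
  = (-0.548)(-2.882055) + (1.518) = 3.097366.
Therefore gamma(2) = 3.0974 (to 4 decimal places).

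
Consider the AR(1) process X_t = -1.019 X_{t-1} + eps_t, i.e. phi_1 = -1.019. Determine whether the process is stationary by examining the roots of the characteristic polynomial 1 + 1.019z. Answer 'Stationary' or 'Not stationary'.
\text{Not stationary}

The AR(p) characteristic polynomial is P(z) = 1 + 1.019z.
Stationarity requires all roots to lie outside the unit circle, i.e. |z| > 1 for every root.
This is linear in z: 1 + (1.019) z = 0  =>  z = -1/(1.019) = -0.981354,  |z| = 0.981354.
Moduli of all roots: 0.9814.
All moduli strictly greater than 1? No.
Verdict: Not stationary.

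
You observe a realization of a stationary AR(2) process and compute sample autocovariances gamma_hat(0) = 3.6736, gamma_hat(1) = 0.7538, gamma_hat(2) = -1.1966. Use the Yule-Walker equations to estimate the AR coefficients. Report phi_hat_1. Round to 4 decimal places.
\hat\phi_{1} = 0.2840

The Yule-Walker equations for an AR(p) process read, in matrix form,
  Gamma_p phi = r_p,   with   (Gamma_p)_{ij} = gamma(|i - j|),
                       (r_p)_i = gamma(i),   i,j = 1..p.
Substitute the sample gammas (Toeplitz matrix and right-hand side of size 2):
  Gamma_p = [[3.6736, 0.7538], [0.7538, 3.6736]]
  r_p     = [0.7538, -1.1966]
Written out:
  3.6736 phi_1 + 0.7538 phi_2 = 0.7538
  0.7538 phi_1 + 3.6736 phi_2 = -1.1966
Solve by Cramer's rule:
  det = gamma(0)^2 - gamma(1)^2 = (3.6736)^2 - (0.7538)^2 = 13.49533696 - 0.56821444 = 12.92712252
  phi_hat_1 = [gamma(1) gamma(0) - gamma(1) gamma(2)] / det = [(0.7538)(3.6736) - (0.7538)(-1.1966)] / 12.92712252 = 3.67115676 / 12.92712252 = 0.284
  phi_hat_2 = [gamma(0) gamma(2) - gamma(1)^2] / det = [(3.6736)(-1.1966) - (0.7538)^2] / 12.92712252 = -4.9640442 / 12.92712252 = -0.384
So phi_hat = [0.2840, -0.3840].
Therefore phi_hat_1 = 0.2840.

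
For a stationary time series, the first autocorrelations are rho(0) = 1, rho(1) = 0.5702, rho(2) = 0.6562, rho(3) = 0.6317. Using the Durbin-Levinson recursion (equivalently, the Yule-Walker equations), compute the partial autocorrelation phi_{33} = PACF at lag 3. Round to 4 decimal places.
\phi_{33} = 0.3149

The PACF at lag k is phi_{kk}, the last component of the solution
to the Yule-Walker system G_k phi = r_k where
  (G_k)_{ij} = rho(|i - j|), (r_k)_i = rho(i), i,j = 1..k.
Equivalently, Durbin-Levinson gives phi_{kk} iteratively:
  phi_{11} = rho(1)
  phi_{kk} = [rho(k) - sum_{j=1..k-1} phi_{k-1,j} rho(k-j)]
            / [1 - sum_{j=1..k-1} phi_{k-1,j} rho(j)],
  phi_{k,j} = phi_{k-1,j} - phi_{kk} phi_{k-1,k-j},  j = 1..k-1.
Step k = 1:
  phi_11 = rho(1) = 0.5702.
Step k = 2:
  phi_22 = [rho(2) - phi_11 rho(1)] / [1 - phi_11 rho(1)] = [0.6562 - (0.5702)(0.5702)] / [1 - (0.5702)(0.5702)]
         = 0.33107196 / 0.67487196 = 0.49057.
  Update: phi_21 = phi_11 - phi_22 phi_11 = 0.5702 - (0.49057)(0.5702) = 0.290477.
Step k = 3:
  phi_33 = [rho(3) - phi_21 rho(2) - phi_22 rho(1)] / [1 - phi_21 rho(1) - phi_22 rho(2)]
    numerator   = 0.6317 - (0.290477)(0.6562) - (0.49057)(0.5702) = 0.16136598
    denominator = 1 - (0.290477)(0.5702) - (0.49057)(0.6562) = 0.51245798
  phi_33 = 0.16136598 / 0.51245798 = 0.3149.
Therefore phi_{33} = 0.3149.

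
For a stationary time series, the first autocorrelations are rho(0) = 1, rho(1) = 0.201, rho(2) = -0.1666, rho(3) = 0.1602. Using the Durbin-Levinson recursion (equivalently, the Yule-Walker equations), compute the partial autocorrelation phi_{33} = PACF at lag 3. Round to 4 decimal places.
\phi_{33} = 0.2670

The PACF at lag k is phi_{kk}, the last component of the solution
to the Yule-Walker system G_k phi = r_k where
  (G_k)_{ij} = rho(|i - j|), (r_k)_i = rho(i), i,j = 1..k.
Equivalently, Durbin-Levinson gives phi_{kk} iteratively:
  phi_{11} = rho(1)
  phi_{kk} = [rho(k) - sum_{j=1..k-1} phi_{k-1,j} rho(k-j)]
            / [1 - sum_{j=1..k-1} phi_{k-1,j} rho(j)],
  phi_{k,j} = phi_{k-1,j} - phi_{kk} phi_{k-1,k-j},  j = 1..k-1.
Step k = 1:
  phi_11 = rho(1) = 0.201.
Step k = 2:
  phi_22 = [rho(2) - phi_11 rho(1)] / [1 - phi_11 rho(1)] = [-0.1666 - (0.201)(0.201)] / [1 - (0.201)(0.201)]
         = -0.207001 / 0.959599 = -0.215716.
  Update: phi_21 = phi_11 - phi_22 phi_11 = 0.201 - (-0.215716)(0.201) = 0.244359.
Step k = 3:
  phi_33 = [rho(3) - phi_21 rho(2) - phi_22 rho(1)] / [1 - phi_21 rho(1) - phi_22 rho(2)]
    numerator   = 0.1602 - (0.244359)(-0.1666) - (-0.215716)(0.201) = 0.24426915
    denominator = 1 - (0.244359)(0.201) - (-0.215716)(-0.1666) = 0.91494554
  phi_33 = 0.24426915 / 0.91494554 = 0.267.
Therefore phi_{33} = 0.2670.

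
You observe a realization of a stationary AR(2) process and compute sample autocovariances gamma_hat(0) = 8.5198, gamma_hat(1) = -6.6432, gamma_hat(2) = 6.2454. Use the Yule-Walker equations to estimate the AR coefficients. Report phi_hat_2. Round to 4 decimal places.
\hat\phi_{2} = 0.3190

The Yule-Walker equations for an AR(p) process read, in matrix form,
  Gamma_p phi = r_p,   with   (Gamma_p)_{ij} = gamma(|i - j|),
                       (r_p)_i = gamma(i),   i,j = 1..p.
Substitute the sample gammas (Toeplitz matrix and right-hand side of size 2):
  Gamma_p = [[8.5198, -6.6432], [-6.6432, 8.5198]]
  r_p     = [-6.6432, 6.2454]
Written out:
  8.5198 phi_1 - 6.6432 phi_2 = -6.6432
  -6.6432 phi_1 + 8.5198 phi_2 = 6.2454
Solve by Cramer's rule:
  det = gamma(0)^2 - gamma(1)^2 = (8.5198)^2 - (-6.6432)^2 = 72.58699204 - 44.13210624 = 28.4548858
  phi_hat_1 = [gamma(1) gamma(0) - gamma(1) gamma(2)] / det = [(-6.6432)(8.5198) - (-6.6432)(6.2454)] / 28.4548858 = -15.10929408 / 28.4548858 = -0.531
  phi_hat_2 = [gamma(0) gamma(2) - gamma(1)^2] / det = [(8.5198)(6.2454) - (-6.6432)^2] / 28.4548858 = 9.07745268 / 28.4548858 = 0.319
So phi_hat = [-0.5310, 0.3190].
Therefore phi_hat_2 = 0.3190.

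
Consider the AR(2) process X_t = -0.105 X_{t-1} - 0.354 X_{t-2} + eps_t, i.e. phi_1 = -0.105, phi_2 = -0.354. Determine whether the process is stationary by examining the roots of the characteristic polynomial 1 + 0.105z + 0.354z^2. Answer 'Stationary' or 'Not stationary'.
\text{Stationary}

The AR(p) characteristic polynomial is P(z) = 1 + 0.105z + 0.354z^2.
Stationarity requires all roots to lie outside the unit circle, i.e. |z| > 1 for every root.
Set 1 + (0.105) z + (0.354) z^2 = 0, i.e. a z^2 + b z + c = 0 with a = 0.354, b = 0.105, c = 1.
Discriminant D = b^2 - 4ac = (0.105)^2 - 4*(0.354)*1 = 0.011025 - (1.416) = -1.404975.
D < 0, so the roots are the complex-conjugate pair z = (-b +/- i sqrt(-D)) / (2a) = -0.1483 +/- 1.6742i.
For a conjugate pair |z|^2 = z * conj(z) = (product of roots) = c/a = 1/(0.354) = 2.824859, so |z| = sqrt(2.824859) = 1.6807 for both roots.
Moduli of all roots: 1.6807, 1.6807.
All moduli strictly greater than 1? Yes.
Verdict: Stationary.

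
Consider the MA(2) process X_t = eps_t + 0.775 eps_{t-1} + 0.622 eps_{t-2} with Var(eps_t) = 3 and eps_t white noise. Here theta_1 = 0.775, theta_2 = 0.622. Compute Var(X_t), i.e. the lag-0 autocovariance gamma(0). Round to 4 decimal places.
\gamma(0) = 5.9625

For an MA(q) process X_t = eps_t + sum_i theta_i eps_{t-i} with
Var(eps_t) = sigma^2, the variance is
  gamma(0) = sigma^2 * (1 + sum_i theta_i^2).
  sum_i theta_i^2 = (0.775)^2 + (0.622)^2 = 0.600625 + 0.386884 = 0.987509.
  gamma(0) = 3 * (1 + 0.987509) = 3 * 1.987509 = 5.962527, which rounds to 5.9625.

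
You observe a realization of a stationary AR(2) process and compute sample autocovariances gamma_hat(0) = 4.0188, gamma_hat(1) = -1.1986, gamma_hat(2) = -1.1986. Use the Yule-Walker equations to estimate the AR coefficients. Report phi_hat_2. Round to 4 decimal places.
\hat\phi_{2} = -0.4250

The Yule-Walker equations for an AR(p) process read, in matrix form,
  Gamma_p phi = r_p,   with   (Gamma_p)_{ij} = gamma(|i - j|),
                       (r_p)_i = gamma(i),   i,j = 1..p.
Substitute the sample gammas (Toeplitz matrix and right-hand side of size 2):
  Gamma_p = [[4.0188, -1.1986], [-1.1986, 4.0188]]
  r_p     = [-1.1986, -1.1986]
Written out:
  4.0188 phi_1 - 1.1986 phi_2 = -1.1986
  -1.1986 phi_1 + 4.0188 phi_2 = -1.1986
Solve by Cramer's rule:
  det = gamma(0)^2 - gamma(1)^2 = (4.0188)^2 - (-1.1986)^2 = 16.15075344 - 1.43664196 = 14.71411148
  phi_hat_1 = [gamma(1) gamma(0) - gamma(1) gamma(2)] / det = [(-1.1986)(4.0188) - (-1.1986)(-1.1986)] / 14.71411148 = -6.25357564 / 14.71411148 = -0.425
  phi_hat_2 = [gamma(0) gamma(2) - gamma(1)^2] / det = [(4.0188)(-1.1986) - (-1.1986)^2] / 14.71411148 = -6.25357564 / 14.71411148 = -0.425
So phi_hat = [-0.4250, -0.4250].
Therefore phi_hat_2 = -0.4250.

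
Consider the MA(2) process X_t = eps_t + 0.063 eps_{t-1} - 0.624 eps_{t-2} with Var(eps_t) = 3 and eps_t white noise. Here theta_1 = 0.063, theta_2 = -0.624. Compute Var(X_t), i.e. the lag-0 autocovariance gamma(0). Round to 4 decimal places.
\gamma(0) = 4.1800

For an MA(q) process X_t = eps_t + sum_i theta_i eps_{t-i} with
Var(eps_t) = sigma^2, the variance is
  gamma(0) = sigma^2 * (1 + sum_i theta_i^2).
  sum_i theta_i^2 = (0.063)^2 + (-0.624)^2 = 0.003969 + 0.389376 = 0.393345.
  gamma(0) = 3 * (1 + 0.393345) = 3 * 1.393345 = 4.180035, which rounds to 4.1800.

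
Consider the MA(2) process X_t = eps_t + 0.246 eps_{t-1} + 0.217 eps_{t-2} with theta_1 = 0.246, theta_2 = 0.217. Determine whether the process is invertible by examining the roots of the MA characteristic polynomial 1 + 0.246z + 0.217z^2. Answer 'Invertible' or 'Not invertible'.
\text{Invertible}

The MA(q) characteristic polynomial is P(z) = 1 + 0.246z + 0.217z^2.
Invertibility requires all roots to lie outside the unit circle, i.e. |z| > 1 for every root.
Set 1 + (0.246) z + (0.217) z^2 = 0, i.e. a z^2 + b z + c = 0 with a = 0.217, b = 0.246, c = 1.
Discriminant D = b^2 - 4ac = (0.246)^2 - 4*(0.217)*1 = 0.060516 - (0.868) = -0.807484.
D < 0, so the roots are the complex-conjugate pair z = (-b +/- i sqrt(-D)) / (2a) = -0.5668 +/- 2.0705i.
For a conjugate pair |z|^2 = z * conj(z) = (product of roots) = c/a = 1/(0.217) = 4.608295, so |z| = sqrt(4.608295) = 2.1467 for both roots.
Moduli of all roots: 2.1467, 2.1467.
All moduli strictly greater than 1? Yes.
Verdict: Invertible.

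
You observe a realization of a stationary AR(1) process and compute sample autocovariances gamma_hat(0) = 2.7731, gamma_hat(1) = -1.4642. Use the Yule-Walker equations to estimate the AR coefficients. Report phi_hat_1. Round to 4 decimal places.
\hat\phi_{1} = -0.5280

The Yule-Walker equations for an AR(p) process read, in matrix form,
  Gamma_p phi = r_p,   with   (Gamma_p)_{ij} = gamma(|i - j|),
                       (r_p)_i = gamma(i),   i,j = 1..p.
Substitute the sample gammas (Toeplitz matrix and right-hand side of size 1):
  Gamma_p = [[2.7731]]
  r_p     = [-1.4642]
With p = 1 this is the single equation gamma(0) phi_1 = gamma(1):
  phi_hat_1 = gamma(1) / gamma(0) = -1.4642 / 2.7731 = -0.5280.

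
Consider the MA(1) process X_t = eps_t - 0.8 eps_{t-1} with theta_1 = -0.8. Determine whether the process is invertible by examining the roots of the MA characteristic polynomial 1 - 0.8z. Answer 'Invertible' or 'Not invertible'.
\text{Invertible}

The MA(q) characteristic polynomial is P(z) = 1 - 0.8z.
Invertibility requires all roots to lie outside the unit circle, i.e. |z| > 1 for every root.
This is linear in z: 1 + (-0.8) z = 0  =>  z = -1/(-0.8) = 1.25,  |z| = 1.25.
Moduli of all roots: 1.2500.
All moduli strictly greater than 1? Yes.
Verdict: Invertible.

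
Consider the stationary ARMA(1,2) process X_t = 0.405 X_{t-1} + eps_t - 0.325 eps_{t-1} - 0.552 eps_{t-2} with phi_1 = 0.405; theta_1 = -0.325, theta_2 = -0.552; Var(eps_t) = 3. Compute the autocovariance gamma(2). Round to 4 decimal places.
\gamma(2) = -1.4504

Multiply the model equation by X_{t-k} and take expectations. With theta_0 = psi_0 = 1 and psi_j the MA(infinity) weights, this gives
  gamma(k) - sum_i phi_i gamma(k-i) = c_k,
  c_k = sigma^2 * sum_{j=k..q} theta_j psi_{j-k}   (c_k = 0 for k > q),
using gamma(-m) = gamma(m).
psi-weights needed (psi_j = theta_j + sum_i phi_i psi_{j-i}):
  psi_1 = theta_1 + phi_1 = -0.325 + (0.405) = 0.08
  psi_2 = theta_2 + phi_1 psi_1 = -0.552 + (0.405)(0.08) = -0.5196
Right-hand sides:
  c_0 = sigma^2 (1 + theta_1 psi_1 + theta_2 psi_2) = 3 * (1 + (-0.325)(0.08) + (-0.552)(-0.5196)) = 3 * 1.260819 = 3.782458
  c_1 = sigma^2 (theta_1 + theta_2 psi_1) = 3 * (-0.325 + (-0.552)(0.08)) = -1.10748
  c_2 = sigma^2 theta_2 = 3 * (-0.552) = -1.656
Equations for k = 0 and k = 1 (AR order 1):
  gamma(0) = phi_1 gamma(1) + c_0
  gamma(1) = phi_1 gamma(0) + c_1
Substituting the second into the first: gamma(0) (1 - phi_1^2) = c_0 + phi_1 c_1, so
  gamma(0) = (c_0 + phi_1 c_1) / (1 - phi_1^2) = (3.782458 + (0.405)(-1.10748)) / (1 - (0.405)^2) = 3.333928 / 0.835975 = 3.988072.
  gamma(1) = phi_1 gamma(0) + c_1 = (0.405)(3.988072) + (-1.10748) = 0.507689.
For k = 2: gamma(2) = phi_1 gamma(1) + c_2
  = (0.405)(0.507689) + (-1.656) = -1.450386.
Therefore gamma(2) = -1.4504 (to 4 decimal places).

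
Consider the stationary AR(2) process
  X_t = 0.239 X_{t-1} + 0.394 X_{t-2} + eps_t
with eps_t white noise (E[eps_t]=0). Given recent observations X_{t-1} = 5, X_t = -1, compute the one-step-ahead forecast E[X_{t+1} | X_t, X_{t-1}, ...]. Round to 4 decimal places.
E[X_{t+1} \mid \mathcal F_t] = 1.7310

For an AR(p) model X_t = c + sum_i phi_i X_{t-i} + eps_t, the
one-step-ahead conditional mean is
  E[X_{t+1} | X_t, ...] = c + sum_i phi_i X_{t+1-i}.
Substitute known values:
  E[X_{t+1} | ...] = (0.239) * (-1) + (0.394) * (5)
                   = 1.7310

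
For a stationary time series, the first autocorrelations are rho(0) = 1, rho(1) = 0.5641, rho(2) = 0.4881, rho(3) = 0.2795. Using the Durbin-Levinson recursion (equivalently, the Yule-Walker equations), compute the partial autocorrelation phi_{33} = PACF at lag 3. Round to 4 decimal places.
\phi_{33} = -0.1060

The PACF at lag k is phi_{kk}, the last component of the solution
to the Yule-Walker system G_k phi = r_k where
  (G_k)_{ij} = rho(|i - j|), (r_k)_i = rho(i), i,j = 1..k.
Equivalently, Durbin-Levinson gives phi_{kk} iteratively:
  phi_{11} = rho(1)
  phi_{kk} = [rho(k) - sum_{j=1..k-1} phi_{k-1,j} rho(k-j)]
            / [1 - sum_{j=1..k-1} phi_{k-1,j} rho(j)],
  phi_{k,j} = phi_{k-1,j} - phi_{kk} phi_{k-1,k-j},  j = 1..k-1.
Step k = 1:
  phi_11 = rho(1) = 0.5641.
Step k = 2:
  phi_22 = [rho(2) - phi_11 rho(1)] / [1 - phi_11 rho(1)] = [0.4881 - (0.5641)(0.5641)] / [1 - (0.5641)(0.5641)]
         = 0.16989119 / 0.68179119 = 0.249184.
  Update: phi_21 = phi_11 - phi_22 phi_11 = 0.5641 - (0.249184)(0.5641) = 0.423536.
Step k = 3:
  phi_33 = [rho(3) - phi_21 rho(2) - phi_22 rho(1)] / [1 - phi_21 rho(1) - phi_22 rho(2)]
    numerator   = 0.2795 - (0.423536)(0.4881) - (0.249184)(0.5641) = -0.06779216
    denominator = 1 - (0.423536)(0.5641) - (0.249184)(0.4881) = 0.63945709
  phi_33 = -0.06779216 / 0.63945709 = -0.106.
Therefore phi_{33} = -0.1060.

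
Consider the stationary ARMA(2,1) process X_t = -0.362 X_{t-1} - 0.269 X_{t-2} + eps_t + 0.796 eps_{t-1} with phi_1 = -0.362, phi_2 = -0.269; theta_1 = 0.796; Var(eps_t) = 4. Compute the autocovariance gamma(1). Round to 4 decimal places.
\gamma(1) = 0.9297

Multiply the model equation by X_{t-k} and take expectations. With theta_0 = psi_0 = 1 and psi_j the MA(infinity) weights, this gives
  gamma(k) - sum_i phi_i gamma(k-i) = c_k,
  c_k = sigma^2 * sum_{j=k..q} theta_j psi_{j-k}   (c_k = 0 for k > q),
using gamma(-m) = gamma(m).
psi-weights needed (psi_j = theta_j + sum_i phi_i psi_{j-i}):
  psi_1 = theta_1 + phi_1 = 0.796 + (-0.362) = 0.434
Right-hand sides:
  c_0 = sigma^2 (1 + theta_1 psi_1) = 4 * (1 + (0.796)(0.434)) = 4 * 1.345464 = 5.381856
  c_1 = sigma^2 theta_1 = 4 * (0.796) = 3.184
  c_2 = 0
Equations for k = 0, 1, 2 (AR order 2, c_2 = 0):
  (E0) gamma(0) = phi_1 gamma(1) + phi_2 gamma(2) + c_0
  (E1) gamma(1) = phi_1 gamma(0) + phi_2 gamma(1) + c_1
  (E2) gamma(2) = phi_1 gamma(1) + phi_2 gamma(0)
From (E1): gamma(1) = A gamma(0) + B with
  A = phi_1 / (1 - phi_2) = -0.362 / 1.269 = -0.285264,   B = c_1 / (1 - phi_2) = 3.184 / 1.269 = 2.509062.
Insert (E2) into (E0): gamma(0) (1 - phi_2^2) = phi_1 (1 + phi_2) gamma(1) + c_0.
  phi_1 (1 + phi_2) = (-0.362)(0.731) = -0.264622,   1 - phi_2^2 = 0.927639.
Replace gamma(1) by A gamma(0) + B and collect gamma(0):
  gamma(0) [0.927639 - (-0.264622)(-0.285264)] = (-0.264622)(2.509062) + 5.381856
  gamma(0) * 0.852152 = 4.717903
  gamma(0) = 4.717903 / 0.852152 = 5.536458.
  gamma(1) = A gamma(0) + B = (-0.285264)(5.536458) + (2.509062) = 0.92971.
Therefore gamma(1) = 0.9297 (to 4 decimal places).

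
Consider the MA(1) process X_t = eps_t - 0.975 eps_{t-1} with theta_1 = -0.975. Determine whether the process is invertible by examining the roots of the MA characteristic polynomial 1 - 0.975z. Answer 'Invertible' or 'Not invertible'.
\text{Invertible}

The MA(q) characteristic polynomial is P(z) = 1 - 0.975z.
Invertibility requires all roots to lie outside the unit circle, i.e. |z| > 1 for every root.
This is linear in z: 1 + (-0.975) z = 0  =>  z = -1/(-0.975) = 1.025641,  |z| = 1.025641.
Moduli of all roots: 1.0256.
All moduli strictly greater than 1? Yes.
Verdict: Invertible.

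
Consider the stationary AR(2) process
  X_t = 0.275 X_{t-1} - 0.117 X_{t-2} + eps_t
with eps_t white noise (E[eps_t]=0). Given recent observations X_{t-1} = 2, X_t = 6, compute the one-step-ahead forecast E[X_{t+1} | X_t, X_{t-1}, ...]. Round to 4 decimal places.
E[X_{t+1} \mid \mathcal F_t] = 1.4160

For an AR(p) model X_t = c + sum_i phi_i X_{t-i} + eps_t, the
one-step-ahead conditional mean is
  E[X_{t+1} | X_t, ...] = c + sum_i phi_i X_{t+1-i}.
Substitute known values:
  E[X_{t+1} | ...] = (0.275) * (6) + (-0.117) * (2)
                   = 1.4160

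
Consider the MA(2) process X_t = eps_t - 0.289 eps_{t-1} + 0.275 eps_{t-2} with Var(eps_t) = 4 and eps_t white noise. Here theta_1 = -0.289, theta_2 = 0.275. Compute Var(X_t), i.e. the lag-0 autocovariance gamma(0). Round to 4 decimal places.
\gamma(0) = 4.6366

For an MA(q) process X_t = eps_t + sum_i theta_i eps_{t-i} with
Var(eps_t) = sigma^2, the variance is
  gamma(0) = sigma^2 * (1 + sum_i theta_i^2).
  sum_i theta_i^2 = (-0.289)^2 + (0.275)^2 = 0.083521 + 0.075625 = 0.159146.
  gamma(0) = 4 * (1 + 0.159146) = 4 * 1.159146 = 4.636584, which rounds to 4.6366.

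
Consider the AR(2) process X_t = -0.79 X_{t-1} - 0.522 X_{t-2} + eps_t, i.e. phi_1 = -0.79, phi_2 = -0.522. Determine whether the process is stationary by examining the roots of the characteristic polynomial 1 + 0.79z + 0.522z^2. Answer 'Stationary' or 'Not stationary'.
\text{Stationary}

The AR(p) characteristic polynomial is P(z) = 1 + 0.79z + 0.522z^2.
Stationarity requires all roots to lie outside the unit circle, i.e. |z| > 1 for every root.
Set 1 + (0.79) z + (0.522) z^2 = 0, i.e. a z^2 + b z + c = 0 with a = 0.522, b = 0.79, c = 1.
Discriminant D = b^2 - 4ac = (0.79)^2 - 4*(0.522)*1 = 0.6241 - (2.088) = -1.4639.
D < 0, so the roots are the complex-conjugate pair z = (-b +/- i sqrt(-D)) / (2a) = -0.7567 +/- 1.1589i.
For a conjugate pair |z|^2 = z * conj(z) = (product of roots) = c/a = 1/(0.522) = 1.915709, so |z| = sqrt(1.915709) = 1.3841 for both roots.
Moduli of all roots: 1.3841, 1.3841.
All moduli strictly greater than 1? Yes.
Verdict: Stationary.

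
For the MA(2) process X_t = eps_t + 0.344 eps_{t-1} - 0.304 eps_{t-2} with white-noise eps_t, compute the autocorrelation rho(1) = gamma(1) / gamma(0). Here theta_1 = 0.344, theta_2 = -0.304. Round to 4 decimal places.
\rho(1) = 0.1977

For an MA(q) process with theta_0 = 1, the autocovariance is
  gamma(k) = sigma^2 * sum_{i=0..q-k} theta_i * theta_{i+k},
and rho(k) = gamma(k) / gamma(0). Sigma^2 cancels.
  numerator   = (1)*(0.344) + (0.344)*(-0.304) = 0.239424.
  denominator = (1)^2 + (0.344)^2 + (-0.304)^2 = 1.210752.
  rho(1) = 0.239424 / 1.210752 = 0.1977.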